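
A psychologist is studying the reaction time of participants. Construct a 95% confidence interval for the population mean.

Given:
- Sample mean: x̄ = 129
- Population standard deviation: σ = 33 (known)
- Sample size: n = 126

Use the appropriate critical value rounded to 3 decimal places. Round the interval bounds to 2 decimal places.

The population standard deviation σ is known, so use a z-interval (standard normal critical value).

For 95% confidence, z* = 1.96 (from standard normal table)

Standard error: SE = σ/√n = 33/√126 = 2.939874

Margin of error: E = z* × SE = 1.96 × 2.939874 = 5.7622

Z-interval: x̄ ± E = 129 ± 5.7622 = (123.2378, 134.7622)

Rounded to 2 decimal places:

(123.24, 134.76)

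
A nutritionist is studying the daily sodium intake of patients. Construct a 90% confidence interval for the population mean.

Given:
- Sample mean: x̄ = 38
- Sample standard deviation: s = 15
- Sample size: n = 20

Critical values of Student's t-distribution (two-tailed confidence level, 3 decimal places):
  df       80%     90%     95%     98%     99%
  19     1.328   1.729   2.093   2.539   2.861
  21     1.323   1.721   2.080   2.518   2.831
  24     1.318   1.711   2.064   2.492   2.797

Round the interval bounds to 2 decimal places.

The population standard deviation σ is unknown (only the sample standard deviation s is given), so use a t-interval with df = n - 1 = 20 - 1 = 19.

For 90% confidence with df = 19, t* = 1.729 (from t-table)

Standard error: SE = s/√n = 15/√20 = 3.354102

Margin of error: E = t* × SE = 1.729 × 3.354102 = 5.7992

T-interval: x̄ ± E = 38 ± 5.7992 = (32.2008, 43.7992)

Rounded to 2 decimal places:

(32.20, 43.80)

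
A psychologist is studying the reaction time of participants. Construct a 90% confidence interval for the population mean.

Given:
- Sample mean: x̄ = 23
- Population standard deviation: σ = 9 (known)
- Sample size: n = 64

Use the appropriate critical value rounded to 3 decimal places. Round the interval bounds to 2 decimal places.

The population standard deviation σ is known, so use a z-interval (standard normal critical value).

For 90% confidence, z* = 1.645 (from standard normal table)

Standard error: SE = σ/√n = 9/√64 = 1.125000

Margin of error: E = z* × SE = 1.645 × 1.125000 = 1.8506

Z-interval: x̄ ± E = 23 ± 1.8506 = (21.1494, 24.8506)

Rounded to 2 decimal places:

(21.15, 24.85)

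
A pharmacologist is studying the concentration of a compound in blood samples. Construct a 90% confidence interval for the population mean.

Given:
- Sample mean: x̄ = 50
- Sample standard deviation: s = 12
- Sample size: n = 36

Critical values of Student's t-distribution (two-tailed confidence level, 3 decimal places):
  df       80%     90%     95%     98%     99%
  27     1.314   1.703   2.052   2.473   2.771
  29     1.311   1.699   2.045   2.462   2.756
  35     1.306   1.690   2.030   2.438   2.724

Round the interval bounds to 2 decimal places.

The population standard deviation σ is unknown (only the sample standard deviation s is given), so use a t-interval with df = n - 1 = 36 - 1 = 35.

For 90% confidence with df = 35, t* = 1.690 (from t-table)

Standard error: SE = s/√n = 12/√36 = 2.000000

Margin of error: E = t* × SE = 1.690 × 2.000000 = 3.3800

T-interval: x̄ ± E = 50 ± 3.3800 = (46.6200, 53.3800)

Rounded to 2 decimal places:

(46.62, 53.38)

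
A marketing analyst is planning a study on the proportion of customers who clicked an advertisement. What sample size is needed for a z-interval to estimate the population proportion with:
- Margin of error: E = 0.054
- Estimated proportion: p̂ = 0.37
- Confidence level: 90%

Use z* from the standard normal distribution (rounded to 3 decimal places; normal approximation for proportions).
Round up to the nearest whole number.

Using z* for proportion z-interval (normal approximation).

For 90% confidence, z* = 1.645 (from standard normal table)

Sample size formula for proportion z-interval: n = z*²p̂(1-p̂)/E²

n = 1.645² × 0.37 × 0.63 / 0.054²
  = 2.706025 × 0.2331 / 0.002916
  = 216.3150

Round up to the nearest whole number: n = 217

217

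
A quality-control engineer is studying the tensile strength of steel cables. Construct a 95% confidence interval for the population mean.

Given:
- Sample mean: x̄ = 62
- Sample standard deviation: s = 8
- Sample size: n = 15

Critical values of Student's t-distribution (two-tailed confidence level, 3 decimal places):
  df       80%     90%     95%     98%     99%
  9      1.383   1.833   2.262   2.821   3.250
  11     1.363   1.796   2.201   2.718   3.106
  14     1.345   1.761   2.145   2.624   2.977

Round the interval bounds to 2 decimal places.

The population standard deviation σ is unknown (only the sample standard deviation s is given), so use a t-interval with df = n - 1 = 15 - 1 = 14.

For 95% confidence with df = 14, t* = 2.145 (from t-table)

Standard error: SE = s/√n = 8/√15 = 2.065591

Margin of error: E = t* × SE = 2.145 × 2.065591 = 4.4307

T-interval: x̄ ± E = 62 ± 4.4307 = (57.5693, 66.4307)

Rounded to 2 decimal places:

(57.57, 66.43)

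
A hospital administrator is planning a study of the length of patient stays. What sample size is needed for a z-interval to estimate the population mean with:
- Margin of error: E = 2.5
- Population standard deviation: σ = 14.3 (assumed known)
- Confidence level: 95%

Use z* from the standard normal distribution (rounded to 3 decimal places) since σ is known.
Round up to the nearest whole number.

Using z* since population σ is known (z-interval formula).

For 95% confidence, z* = 1.96 (from standard normal table)

Sample size formula for z-interval: n = (z*σ/E)²

n = (1.96 × 14.3 / 2.5)²
  = (11.211200)²
  = 125.6910

Round up to the nearest whole number: n = 126

126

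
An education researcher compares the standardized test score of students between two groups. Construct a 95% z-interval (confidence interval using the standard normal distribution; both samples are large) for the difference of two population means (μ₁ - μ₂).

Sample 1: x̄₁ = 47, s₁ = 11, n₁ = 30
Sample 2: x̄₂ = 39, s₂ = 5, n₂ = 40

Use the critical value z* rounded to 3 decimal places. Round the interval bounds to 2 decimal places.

Both samples are large (n₁ = 30 ≥ 30, n₂ = 40 ≥ 30), so a z-interval for the difference of means applies.

Point estimate: x̄₁ - x̄₂ = 47 - 39 = 8

Standard error: SE = √(s₁²/n₁ + s₂²/n₂)
= √(11²/30 + 5²/40)
= √(4.033333 + 0.625000)
= 2.158317

For 95% confidence, z* = 1.96 (from standard normal table)
Margin of error: E = z* × SE = 1.96 × 2.158317 = 4.2303

Z-interval: (x̄₁ - x̄₂) ± E = 8 ± 4.2303 = (3.7697, 12.2303)

Rounded to 2 decimal places:

(3.77, 12.23)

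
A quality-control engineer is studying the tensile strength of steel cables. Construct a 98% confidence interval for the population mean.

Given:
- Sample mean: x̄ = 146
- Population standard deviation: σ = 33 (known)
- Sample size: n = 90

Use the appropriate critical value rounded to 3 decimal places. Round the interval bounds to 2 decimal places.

The population standard deviation σ is known, so use a z-interval (standard normal critical value).

For 98% confidence, z* = 2.326 (from standard normal table)

Standard error: SE = σ/√n = 33/√90 = 3.478505

Margin of error: E = z* × SE = 2.326 × 3.478505 = 8.0910

Z-interval: x̄ ± E = 146 ± 8.0910 = (137.9090, 154.0910)

Rounded to 2 decimal places:

(137.91, 154.09)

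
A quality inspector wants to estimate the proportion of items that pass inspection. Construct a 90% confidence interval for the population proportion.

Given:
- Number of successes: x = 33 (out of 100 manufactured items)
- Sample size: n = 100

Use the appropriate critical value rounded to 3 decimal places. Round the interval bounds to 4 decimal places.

Sample proportion: p̂ = 33/100 = 0.33000000

Check conditions for normal approximation:
  np̂ = 33 ≥ 10 ✓
  n(1-p̂) = 67 ≥ 10 ✓

The sample is large enough, so use a z-interval (normal approximation) for the proportion.

For 90% confidence, z* = 1.645 (from standard normal table)

Standard error: SE = √(p̂(1-p̂)/n) = √(0.33000000×0.67000000/100) = 0.0470212718

Margin of error: E = z* × SE = 1.645 × 0.0470212718 = 0.07734999

Z-interval: p̂ ± E = 0.33000000 ± 0.07734999 = (0.25265001, 0.40734999)

Rounded to 4 decimal places:

(0.2527, 0.4073)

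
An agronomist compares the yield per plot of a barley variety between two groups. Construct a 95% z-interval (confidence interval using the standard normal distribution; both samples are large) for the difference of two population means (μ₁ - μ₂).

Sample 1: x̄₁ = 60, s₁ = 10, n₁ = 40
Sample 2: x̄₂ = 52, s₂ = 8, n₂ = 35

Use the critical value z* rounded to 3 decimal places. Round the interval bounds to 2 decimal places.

Both samples are large (n₁ = 40 ≥ 30, n₂ = 35 ≥ 30), so a z-interval for the difference of means applies.

Point estimate: x̄₁ - x̄₂ = 60 - 52 = 8

Standard error: SE = √(s₁²/n₁ + s₂²/n₂)
= √(10²/40 + 8²/35)
= √(2.500000 + 1.828571)
= 2.080522

For 95% confidence, z* = 1.96 (from standard normal table)
Margin of error: E = z* × SE = 1.96 × 2.080522 = 4.0778

Z-interval: (x̄₁ - x̄₂) ± E = 8 ± 4.0778 = (3.9222, 12.0778)

Rounded to 2 decimal places:

(3.92, 12.08)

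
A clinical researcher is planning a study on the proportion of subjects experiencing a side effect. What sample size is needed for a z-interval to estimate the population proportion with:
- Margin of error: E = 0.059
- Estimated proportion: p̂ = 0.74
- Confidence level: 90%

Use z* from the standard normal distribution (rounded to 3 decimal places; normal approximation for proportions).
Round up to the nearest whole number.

Using z* for proportion z-interval (normal approximation).

For 90% confidence, z* = 1.645 (from standard normal table)

Sample size formula for proportion z-interval: n = z*²p̂(1-p̂)/E²

n = 1.645² × 0.74 × 0.26 / 0.059²
  = 2.706025 × 0.1924 / 0.003481
  = 149.5660

Round up to the nearest whole number: n = 150

150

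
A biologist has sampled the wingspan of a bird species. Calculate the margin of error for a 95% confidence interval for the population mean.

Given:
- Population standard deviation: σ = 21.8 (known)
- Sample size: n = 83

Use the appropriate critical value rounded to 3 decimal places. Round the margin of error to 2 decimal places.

The population standard deviation σ is known, so use the z-interval margin of error formula.

For 95% confidence, z* = 1.96 (from standard normal table)

Margin of error formula for z-interval: E = z* × σ/√n

E = 1.96 × 21.8/√83
  = 1.96 × 2.392861
  = 4.6900

Rounded to 2 decimal places:

4.69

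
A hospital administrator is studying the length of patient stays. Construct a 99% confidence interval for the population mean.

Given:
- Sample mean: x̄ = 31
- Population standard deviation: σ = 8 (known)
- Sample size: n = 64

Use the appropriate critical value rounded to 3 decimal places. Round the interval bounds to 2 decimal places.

The population standard deviation σ is known, so use a z-interval (standard normal critical value).

For 99% confidence, z* = 2.576 (from standard normal table)

Standard error: SE = σ/√n = 8/√64 = 1.000000

Margin of error: E = z* × SE = 2.576 × 1.000000 = 2.5760

Z-interval: x̄ ± E = 31 ± 2.5760 = (28.4240, 33.5760)

Rounded to 2 decimal places:

(28.42, 33.58)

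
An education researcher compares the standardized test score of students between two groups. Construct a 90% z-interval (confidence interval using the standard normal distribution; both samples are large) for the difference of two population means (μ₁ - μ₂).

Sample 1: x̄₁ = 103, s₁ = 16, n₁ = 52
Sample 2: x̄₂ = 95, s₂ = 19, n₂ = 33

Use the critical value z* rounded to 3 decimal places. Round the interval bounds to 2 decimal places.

Both samples are large (n₁ = 52 ≥ 30, n₂ = 33 ≥ 30), so a z-interval for the difference of means applies.

Point estimate: x̄₁ - x̄₂ = 103 - 95 = 8

Standard error: SE = √(s₁²/n₁ + s₂²/n₂)
= √(16²/52 + 19²/33)
= √(4.923077 + 10.939394)
= 3.982772

For 90% confidence, z* = 1.645 (from standard normal table)
Margin of error: E = z* × SE = 1.645 × 3.982772 = 6.5517

Z-interval: (x̄₁ - x̄₂) ± E = 8 ± 6.5517 = (1.4483, 14.5517)

Rounded to 2 decimal places:

(1.45, 14.55)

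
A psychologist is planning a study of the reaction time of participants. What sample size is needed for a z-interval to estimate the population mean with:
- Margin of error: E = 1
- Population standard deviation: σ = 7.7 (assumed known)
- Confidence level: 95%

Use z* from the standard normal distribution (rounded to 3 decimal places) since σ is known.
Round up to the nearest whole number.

Using z* since population σ is known (z-interval formula).

For 95% confidence, z* = 1.96 (from standard normal table)

Sample size formula for z-interval: n = (z*σ/E)²

n = (1.96 × 7.7 / 1)²
  = (15.092000)²
  = 227.7685

Round up to the nearest whole number: n = 228

228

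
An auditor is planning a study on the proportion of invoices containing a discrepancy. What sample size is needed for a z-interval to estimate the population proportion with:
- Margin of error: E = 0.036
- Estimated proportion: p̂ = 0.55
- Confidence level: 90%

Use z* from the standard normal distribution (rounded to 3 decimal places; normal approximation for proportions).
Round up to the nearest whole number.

Using z* for proportion z-interval (normal approximation).

For 90% confidence, z* = 1.645 (from standard normal table)

Sample size formula for proportion z-interval: n = z*²p̂(1-p̂)/E²

n = 1.645² × 0.55 × 0.45 / 0.036²
  = 2.706025 × 0.2475 / 0.001296
  = 516.7756

Round up to the nearest whole number: n = 517

517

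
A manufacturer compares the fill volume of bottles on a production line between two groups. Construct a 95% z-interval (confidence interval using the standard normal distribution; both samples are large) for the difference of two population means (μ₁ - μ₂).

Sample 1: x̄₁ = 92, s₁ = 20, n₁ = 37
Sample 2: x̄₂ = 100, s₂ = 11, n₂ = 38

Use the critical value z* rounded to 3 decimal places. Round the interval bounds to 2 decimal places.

Both samples are large (n₁ = 37 ≥ 30, n₂ = 38 ≥ 30), so a z-interval for the difference of means applies.

Point estimate: x̄₁ - x̄₂ = 92 - 100 = -8

Standard error: SE = √(s₁²/n₁ + s₂²/n₂)
= √(20²/37 + 11²/38)
= √(10.810811 + 3.184211)
= 3.740992

For 95% confidence, z* = 1.96 (from standard normal table)
Margin of error: E = z* × SE = 1.96 × 3.740992 = 7.3323

Z-interval: (x̄₁ - x̄₂) ± E = -8 ± 7.3323 = (-15.3323, -0.6677)

Rounded to 2 decimal places:

(-15.33, -0.67)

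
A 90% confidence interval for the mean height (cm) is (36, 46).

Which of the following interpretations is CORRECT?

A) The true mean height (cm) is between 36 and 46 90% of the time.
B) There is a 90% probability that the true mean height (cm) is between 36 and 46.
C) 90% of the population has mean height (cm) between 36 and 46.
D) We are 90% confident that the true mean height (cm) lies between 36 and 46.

A confidence interval represents our confidence in the procedure, not a probability statement about the parameter.

Key concept: If we repeated this sampling process many times and computed a 90% CI each time, about 90% of those intervals would contain the true population parameter.

For this specific interval (36, 46):
- Midpoint (point estimate): 41
- Margin of error: 5

The correct interpretation is the one stating confidence that the true parameter lies in the interval — option D.

D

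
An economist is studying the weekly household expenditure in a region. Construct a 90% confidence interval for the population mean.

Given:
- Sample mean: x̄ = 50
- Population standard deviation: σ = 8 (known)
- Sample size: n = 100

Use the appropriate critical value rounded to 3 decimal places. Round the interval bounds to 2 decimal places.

The population standard deviation σ is known, so use a z-interval (standard normal critical value).

For 90% confidence, z* = 1.645 (from standard normal table)

Standard error: SE = σ/√n = 8/√100 = 0.800000

Margin of error: E = z* × SE = 1.645 × 0.800000 = 1.3160

Z-interval: x̄ ± E = 50 ± 1.3160 = (48.6840, 51.3160)

Rounded to 2 decimal places:

(48.68, 51.32)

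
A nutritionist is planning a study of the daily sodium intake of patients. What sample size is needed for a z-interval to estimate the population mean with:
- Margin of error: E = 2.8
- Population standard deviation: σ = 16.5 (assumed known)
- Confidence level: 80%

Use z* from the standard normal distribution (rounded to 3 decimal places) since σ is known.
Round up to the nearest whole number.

Using z* since population σ is known (z-interval formula).

For 80% confidence, z* = 1.282 (from standard normal table)

Sample size formula for z-interval: n = (z*σ/E)²

n = (1.282 × 16.5 / 2.8)²
  = (7.554643)²
  = 57.0726

Round up to the nearest whole number: n = 58

58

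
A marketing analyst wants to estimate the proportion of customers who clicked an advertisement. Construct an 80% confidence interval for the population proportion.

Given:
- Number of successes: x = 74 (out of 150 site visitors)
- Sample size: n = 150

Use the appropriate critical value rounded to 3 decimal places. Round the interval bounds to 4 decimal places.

Sample proportion: p̂ = 74/150 = 0.493333

Check conditions for normal approximation:
  np̂ = 74 ≥ 10 ✓
  n(1-p̂) = 76 ≥ 10 ✓

The sample is large enough, so use a z-interval (normal approximation) for the proportion.

For 80% confidence, z* = 1.282 (from standard normal table)

Standard error: SE = √(p̂(1-p̂)/n) = √(0.493333×0.506667/150) = 0.04082120

Margin of error: E = z* × SE = 1.282 × 0.04082120 = 0.052333

Z-interval: p̂ ± E = 0.493333 ± 0.052333 = (0.441001, 0.545666)

Rounded to 4 decimal places:

(0.4410, 0.5457)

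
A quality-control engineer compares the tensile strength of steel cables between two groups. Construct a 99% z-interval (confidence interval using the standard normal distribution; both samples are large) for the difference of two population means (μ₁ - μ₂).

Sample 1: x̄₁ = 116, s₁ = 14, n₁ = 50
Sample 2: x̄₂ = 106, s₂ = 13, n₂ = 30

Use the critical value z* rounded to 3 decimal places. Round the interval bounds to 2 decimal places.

Both samples are large (n₁ = 50 ≥ 30, n₂ = 30 ≥ 30), so a z-interval for the difference of means applies.

Point estimate: x̄₁ - x̄₂ = 116 - 106 = 10

Standard error: SE = √(s₁²/n₁ + s₂²/n₂)
= √(14²/50 + 13²/30)
= √(3.920000 + 5.633333)
= 3.090847

For 99% confidence, z* = 2.576 (from standard normal table)
Margin of error: E = z* × SE = 2.576 × 3.090847 = 7.9620

Z-interval: (x̄₁ - x̄₂) ± E = 10 ± 7.9620 = (2.0380, 17.9620)

Rounded to 2 decimal places:

(2.04, 17.96)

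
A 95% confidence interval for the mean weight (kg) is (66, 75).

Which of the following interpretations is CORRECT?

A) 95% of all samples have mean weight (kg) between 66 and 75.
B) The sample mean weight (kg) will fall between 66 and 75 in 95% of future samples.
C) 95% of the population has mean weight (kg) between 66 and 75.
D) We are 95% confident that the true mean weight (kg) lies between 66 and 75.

A confidence interval represents our confidence in the procedure, not a probability statement about the parameter.

Key concept: If we repeated this sampling process many times and computed a 95% CI each time, about 95% of those intervals would contain the true population parameter.

For this specific interval (66, 75):
- Midpoint (point estimate): 70.5
- Margin of error: 4.5

The correct interpretation is the one stating confidence that the true parameter lies in the interval — option D.

D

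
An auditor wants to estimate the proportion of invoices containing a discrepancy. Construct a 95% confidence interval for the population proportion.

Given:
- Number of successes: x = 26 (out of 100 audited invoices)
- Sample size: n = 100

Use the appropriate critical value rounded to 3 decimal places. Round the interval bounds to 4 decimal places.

Sample proportion: p̂ = 26/100 = 0.260000

Check conditions for normal approximation:
  np̂ = 26 ≥ 10 ✓
  n(1-p̂) = 74 ≥ 10 ✓

The sample is large enough, so use a z-interval (normal approximation) for the proportion.

For 95% confidence, z* = 1.96 (from standard normal table)

Standard error: SE = √(p̂(1-p̂)/n) = √(0.260000×0.740000/100) = 0.04386342

Margin of error: E = z* × SE = 1.96 × 0.04386342 = 0.085972

Z-interval: p̂ ± E = 0.260000 ± 0.085972 = (0.174028, 0.345972)

Rounded to 4 decimal places:

(0.1740, 0.3460)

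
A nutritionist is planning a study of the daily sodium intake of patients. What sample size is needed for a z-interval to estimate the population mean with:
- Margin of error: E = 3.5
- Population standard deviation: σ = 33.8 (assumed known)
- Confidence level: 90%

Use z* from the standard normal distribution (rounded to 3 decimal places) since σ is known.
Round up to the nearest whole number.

Using z* since population σ is known (z-interval formula).

For 90% confidence, z* = 1.645 (from standard normal table)

Sample size formula for z-interval: n = (z*σ/E)²

n = (1.645 × 33.8 / 3.5)²
  = (15.886000)²
  = 252.3650

Round up to the nearest whole number: n = 253

253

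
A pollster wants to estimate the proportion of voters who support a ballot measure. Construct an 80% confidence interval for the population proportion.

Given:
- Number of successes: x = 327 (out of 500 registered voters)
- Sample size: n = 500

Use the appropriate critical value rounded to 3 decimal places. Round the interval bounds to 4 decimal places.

Sample proportion: p̂ = 327/500 = 0.654000

Check conditions for normal approximation:
  np̂ = 327 ≥ 10 ✓
  n(1-p̂) = 173 ≥ 10 ✓

The sample is large enough, so use a z-interval (normal approximation) for the proportion.

For 80% confidence, z* = 1.282 (from standard normal table)

Standard error: SE = √(p̂(1-p̂)/n) = √(0.654000×0.346000/500) = 0.02127365

Margin of error: E = z* × SE = 1.282 × 0.02127365 = 0.027273

Z-interval: p̂ ± E = 0.654000 ± 0.027273 = (0.626727, 0.681273)

Rounded to 4 decimal places:

(0.6267, 0.6813)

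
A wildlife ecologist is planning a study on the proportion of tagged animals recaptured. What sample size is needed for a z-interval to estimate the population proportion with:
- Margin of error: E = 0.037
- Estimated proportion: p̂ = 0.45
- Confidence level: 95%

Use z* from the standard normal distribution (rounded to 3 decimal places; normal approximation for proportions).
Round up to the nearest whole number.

Using z* for proportion z-interval (normal approximation).

For 95% confidence, z* = 1.96 (from standard normal table)

Sample size formula for proportion z-interval: n = z*²p̂(1-p̂)/E²

n = 1.96² × 0.45 × 0.55 / 0.037²
  = 3.8416 × 0.2475 / 0.001369
  = 694.5186

Round up to the nearest whole number: n = 695

695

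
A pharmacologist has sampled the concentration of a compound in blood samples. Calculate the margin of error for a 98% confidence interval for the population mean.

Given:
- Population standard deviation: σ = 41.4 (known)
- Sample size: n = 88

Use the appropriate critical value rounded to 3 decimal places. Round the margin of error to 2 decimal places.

The population standard deviation σ is known, so use the z-interval margin of error formula.

For 98% confidence, z* = 2.326 (from standard normal table)

Margin of error formula for z-interval: E = z* × σ/√n

E = 2.326 × 41.4/√88
  = 2.326 × 4.413255
  = 10.2652

Rounded to 2 decimal places:

10.27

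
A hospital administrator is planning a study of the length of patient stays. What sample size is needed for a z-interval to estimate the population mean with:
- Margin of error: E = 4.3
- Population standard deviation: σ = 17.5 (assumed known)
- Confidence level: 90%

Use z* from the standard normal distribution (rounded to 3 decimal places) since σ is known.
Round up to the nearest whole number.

Using z* since population σ is known (z-interval formula).

For 90% confidence, z* = 1.645 (from standard normal table)

Sample size formula for z-interval: n = (z*σ/E)²

n = (1.645 × 17.5 / 4.3)²
  = (6.694767)²
  = 44.8199

Round up to the nearest whole number: n = 45

45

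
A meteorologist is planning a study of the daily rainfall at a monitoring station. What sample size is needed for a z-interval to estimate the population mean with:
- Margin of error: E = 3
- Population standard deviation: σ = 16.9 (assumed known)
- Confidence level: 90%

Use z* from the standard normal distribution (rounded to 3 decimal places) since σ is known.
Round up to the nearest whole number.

Using z* since population σ is known (z-interval formula).

For 90% confidence, z* = 1.645 (from standard normal table)

Sample size formula for z-interval: n = (z*σ/E)²

n = (1.645 × 16.9 / 3)²
  = (9.266833)²
  = 85.8742

Round up to the nearest whole number: n = 86

86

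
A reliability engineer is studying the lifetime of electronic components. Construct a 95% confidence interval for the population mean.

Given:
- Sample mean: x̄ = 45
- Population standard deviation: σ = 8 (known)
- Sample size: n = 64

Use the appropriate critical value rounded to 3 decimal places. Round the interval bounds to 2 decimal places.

The population standard deviation σ is known, so use a z-interval (standard normal critical value).

For 95% confidence, z* = 1.96 (from standard normal table)

Standard error: SE = σ/√n = 8/√64 = 1.000000

Margin of error: E = z* × SE = 1.96 × 1.000000 = 1.9600

Z-interval: x̄ ± E = 45 ± 1.9600 = (43.0400, 46.9600)

Rounded to 2 decimal places:

(43.04, 46.96)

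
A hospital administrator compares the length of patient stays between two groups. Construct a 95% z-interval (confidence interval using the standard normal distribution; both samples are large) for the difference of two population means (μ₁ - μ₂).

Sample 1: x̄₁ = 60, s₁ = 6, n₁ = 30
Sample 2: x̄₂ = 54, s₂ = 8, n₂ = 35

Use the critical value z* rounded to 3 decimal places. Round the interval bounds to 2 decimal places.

Both samples are large (n₁ = 30 ≥ 30, n₂ = 35 ≥ 30), so a z-interval for the difference of means applies.

Point estimate: x̄₁ - x̄₂ = 60 - 54 = 6

Standard error: SE = √(s₁²/n₁ + s₂²/n₂)
= √(6²/30 + 8²/35)
= √(1.200000 + 1.828571)
= 1.740279

For 95% confidence, z* = 1.96 (from standard normal table)
Margin of error: E = z* × SE = 1.96 × 1.740279 = 3.4109

Z-interval: (x̄₁ - x̄₂) ± E = 6 ± 3.4109 = (2.5891, 9.4109)

Rounded to 2 decimal places:

(2.59, 9.41)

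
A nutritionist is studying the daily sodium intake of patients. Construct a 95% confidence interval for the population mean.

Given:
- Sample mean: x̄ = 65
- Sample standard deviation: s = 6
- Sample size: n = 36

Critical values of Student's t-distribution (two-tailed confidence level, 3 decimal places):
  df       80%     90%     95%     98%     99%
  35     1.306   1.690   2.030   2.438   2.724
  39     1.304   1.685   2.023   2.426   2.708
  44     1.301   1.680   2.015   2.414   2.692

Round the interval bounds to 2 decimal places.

The population standard deviation σ is unknown (only the sample standard deviation s is given), so use a t-interval with df = n - 1 = 36 - 1 = 35.

For 95% confidence with df = 35, t* = 2.030 (from t-table)

Standard error: SE = s/√n = 6/√36 = 1.000000

Margin of error: E = t* × SE = 2.030 × 1.000000 = 2.0300

T-interval: x̄ ± E = 65 ± 2.0300 = (62.9700, 67.0300)

Rounded to 2 decimal places:

(62.97, 67.03)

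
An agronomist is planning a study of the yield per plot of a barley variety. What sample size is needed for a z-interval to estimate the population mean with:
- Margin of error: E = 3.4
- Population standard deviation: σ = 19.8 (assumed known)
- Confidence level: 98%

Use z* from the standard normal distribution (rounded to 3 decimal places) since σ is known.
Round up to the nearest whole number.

Using z* since population σ is known (z-interval formula).

For 98% confidence, z* = 2.326 (from standard normal table)

Sample size formula for z-interval: n = (z*σ/E)²

n = (2.326 × 19.8 / 3.4)²
  = (13.545529)²
  = 183.4814

Round up to the nearest whole number: n = 184

184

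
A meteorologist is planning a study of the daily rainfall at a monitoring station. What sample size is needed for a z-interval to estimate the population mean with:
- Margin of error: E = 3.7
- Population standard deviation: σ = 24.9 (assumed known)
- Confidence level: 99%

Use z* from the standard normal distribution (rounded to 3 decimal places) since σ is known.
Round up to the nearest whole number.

Using z* since population σ is known (z-interval formula).

For 99% confidence, z* = 2.576 (from standard normal table)

Sample size formula for z-interval: n = (z*σ/E)²

n = (2.576 × 24.9 / 3.7)²
  = (17.335784)²
  = 300.5294

Round up to the nearest whole number: n = 301

301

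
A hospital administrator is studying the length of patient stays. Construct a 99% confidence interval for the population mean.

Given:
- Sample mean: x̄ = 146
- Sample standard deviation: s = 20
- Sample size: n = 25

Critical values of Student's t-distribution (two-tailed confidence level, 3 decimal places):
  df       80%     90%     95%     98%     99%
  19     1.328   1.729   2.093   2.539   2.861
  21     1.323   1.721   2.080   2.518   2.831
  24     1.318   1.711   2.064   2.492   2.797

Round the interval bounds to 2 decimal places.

The population standard deviation σ is unknown (only the sample standard deviation s is given), so use a t-interval with df = n - 1 = 25 - 1 = 24.

For 99% confidence with df = 24, t* = 2.797 (from t-table)

Standard error: SE = s/√n = 20/√25 = 4.000000

Margin of error: E = t* × SE = 2.797 × 4.000000 = 11.1880

T-interval: x̄ ± E = 146 ± 11.1880 = (134.8120, 157.1880)

Rounded to 2 decimal places:

(134.81, 157.19)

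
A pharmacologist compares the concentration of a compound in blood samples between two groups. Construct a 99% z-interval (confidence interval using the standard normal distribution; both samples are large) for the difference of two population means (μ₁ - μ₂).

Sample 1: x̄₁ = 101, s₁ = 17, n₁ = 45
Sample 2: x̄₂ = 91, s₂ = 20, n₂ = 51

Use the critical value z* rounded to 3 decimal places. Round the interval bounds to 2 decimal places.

Both samples are large (n₁ = 45 ≥ 30, n₂ = 51 ≥ 30), so a z-interval for the difference of means applies.

Point estimate: x̄₁ - x̄₂ = 101 - 91 = 10

Standard error: SE = √(s₁²/n₁ + s₂²/n₂)
= √(17²/45 + 20²/51)
= √(6.422222 + 7.843137)
= 3.776951

For 99% confidence, z* = 2.576 (from standard normal table)
Margin of error: E = z* × SE = 2.576 × 3.776951 = 9.7294

Z-interval: (x̄₁ - x̄₂) ± E = 10 ± 9.7294 = (0.2706, 19.7294)

Rounded to 2 decimal places:

(0.27, 19.73)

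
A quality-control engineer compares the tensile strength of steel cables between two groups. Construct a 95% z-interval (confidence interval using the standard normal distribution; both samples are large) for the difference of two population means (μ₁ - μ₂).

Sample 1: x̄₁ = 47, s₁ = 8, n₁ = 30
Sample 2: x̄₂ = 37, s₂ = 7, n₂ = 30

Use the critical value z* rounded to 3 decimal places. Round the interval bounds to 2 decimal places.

Both samples are large (n₁ = 30 ≥ 30, n₂ = 30 ≥ 30), so a z-interval for the difference of means applies.

Point estimate: x̄₁ - x̄₂ = 47 - 37 = 10

Standard error: SE = √(s₁²/n₁ + s₂²/n₂)
= √(8²/30 + 7²/30)
= √(2.133333 + 1.633333)
= 1.940790

For 95% confidence, z* = 1.96 (from standard normal table)
Margin of error: E = z* × SE = 1.96 × 1.940790 = 3.8039

Z-interval: (x̄₁ - x̄₂) ± E = 10 ± 3.8039 = (6.1961, 13.8039)

Rounded to 2 decimal places:

(6.20, 13.80)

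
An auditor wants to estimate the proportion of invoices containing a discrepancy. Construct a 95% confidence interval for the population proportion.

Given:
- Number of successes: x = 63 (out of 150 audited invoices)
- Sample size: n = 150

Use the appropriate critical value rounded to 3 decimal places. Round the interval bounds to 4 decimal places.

Sample proportion: p̂ = 63/150 = 0.420000

Check conditions for normal approximation:
  np̂ = 63 ≥ 10 ✓
  n(1-p̂) = 87 ≥ 10 ✓

The sample is large enough, so use a z-interval (normal approximation) for the proportion.

For 95% confidence, z* = 1.96 (from standard normal table)

Standard error: SE = √(p̂(1-p̂)/n) = √(0.420000×0.580000/150) = 0.04029888

Margin of error: E = z* × SE = 1.96 × 0.04029888 = 0.078986

Z-interval: p̂ ± E = 0.420000 ± 0.078986 = (0.341014, 0.498986)

Rounded to 4 decimal places:

(0.3410, 0.4990)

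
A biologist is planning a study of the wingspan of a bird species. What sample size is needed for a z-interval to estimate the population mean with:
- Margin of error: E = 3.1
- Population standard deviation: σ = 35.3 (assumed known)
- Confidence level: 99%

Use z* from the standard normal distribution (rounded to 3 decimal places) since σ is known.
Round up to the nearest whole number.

Using z* since population σ is known (z-interval formula).

For 99% confidence, z* = 2.576 (from standard normal table)

Sample size formula for z-interval: n = (z*σ/E)²

n = (2.576 × 35.3 / 3.1)²
  = (29.333161)²
  = 860.4344

Round up to the nearest whole number: n = 861

861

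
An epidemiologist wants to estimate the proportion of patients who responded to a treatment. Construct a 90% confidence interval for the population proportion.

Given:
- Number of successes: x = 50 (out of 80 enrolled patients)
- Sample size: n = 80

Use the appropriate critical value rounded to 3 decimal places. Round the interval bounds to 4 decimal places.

Sample proportion: p̂ = 50/80 = 0.625000

Check conditions for normal approximation:
  np̂ = 50 ≥ 10 ✓
  n(1-p̂) = 30 ≥ 10 ✓

The sample is large enough, so use a z-interval (normal approximation) for the proportion.

For 90% confidence, z* = 1.645 (from standard normal table)

Standard error: SE = √(p̂(1-p̂)/n) = √(0.625000×0.375000/80) = 0.05412659

Margin of error: E = z* × SE = 1.645 × 0.05412659 = 0.089038

Z-interval: p̂ ± E = 0.625000 ± 0.089038 = (0.535962, 0.714038)

Rounded to 4 decimal places:

(0.5360, 0.7140)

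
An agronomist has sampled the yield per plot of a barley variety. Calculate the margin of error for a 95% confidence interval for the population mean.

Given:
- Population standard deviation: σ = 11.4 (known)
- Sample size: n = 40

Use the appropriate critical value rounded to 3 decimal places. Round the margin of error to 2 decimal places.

The population standard deviation σ is known, so use the z-interval margin of error formula.

For 95% confidence, z* = 1.96 (from standard normal table)

Margin of error formula for z-interval: E = z* × σ/√n

E = 1.96 × 11.4/√40
  = 1.96 × 1.802498
  = 3.5329

Rounded to 2 decimal places:

3.53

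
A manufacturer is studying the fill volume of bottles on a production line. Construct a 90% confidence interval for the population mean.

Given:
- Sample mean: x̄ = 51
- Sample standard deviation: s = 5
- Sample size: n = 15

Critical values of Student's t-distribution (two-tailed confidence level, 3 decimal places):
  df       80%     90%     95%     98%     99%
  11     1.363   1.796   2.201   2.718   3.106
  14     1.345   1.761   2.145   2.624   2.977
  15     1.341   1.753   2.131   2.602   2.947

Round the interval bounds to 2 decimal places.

The population standard deviation σ is unknown (only the sample standard deviation s is given), so use a t-interval with df = n - 1 = 15 - 1 = 14.

For 90% confidence with df = 14, t* = 1.761 (from t-table)

Standard error: SE = s/√n = 5/√15 = 1.290994

Margin of error: E = t* × SE = 1.761 × 1.290994 = 2.2734

T-interval: x̄ ± E = 51 ± 2.2734 = (48.7266, 53.2734)

Rounded to 2 decimal places:

(48.73, 53.27)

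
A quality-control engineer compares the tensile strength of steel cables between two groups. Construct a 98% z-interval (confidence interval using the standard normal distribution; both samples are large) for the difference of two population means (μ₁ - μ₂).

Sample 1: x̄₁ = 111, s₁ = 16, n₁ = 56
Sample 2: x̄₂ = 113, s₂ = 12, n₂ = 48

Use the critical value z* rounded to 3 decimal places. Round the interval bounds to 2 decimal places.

Both samples are large (n₁ = 56 ≥ 30, n₂ = 48 ≥ 30), so a z-interval for the difference of means applies.

Point estimate: x̄₁ - x̄₂ = 111 - 113 = -2

Standard error: SE = √(s₁²/n₁ + s₂²/n₂)
= √(16²/56 + 12²/48)
= √(4.571429 + 3.000000)
= 2.751623

For 98% confidence, z* = 2.326 (from standard normal table)
Margin of error: E = z* × SE = 2.326 × 2.751623 = 6.4003

Z-interval: (x̄₁ - x̄₂) ± E = -2 ± 6.4003 = (-8.4003, 4.4003)

Rounded to 2 decimal places:

(-8.40, 4.40)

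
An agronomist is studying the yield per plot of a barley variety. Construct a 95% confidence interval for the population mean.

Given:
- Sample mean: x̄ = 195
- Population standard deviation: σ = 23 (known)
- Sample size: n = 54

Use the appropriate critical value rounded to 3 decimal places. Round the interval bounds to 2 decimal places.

The population standard deviation σ is known, so use a z-interval (standard normal critical value).

For 95% confidence, z* = 1.96 (from standard normal table)

Standard error: SE = σ/√n = 23/√54 = 3.129904

Margin of error: E = z* × SE = 1.96 × 3.129904 = 6.1346

Z-interval: x̄ ± E = 195 ± 6.1346 = (188.8654, 201.1346)

Rounded to 2 decimal places:

(188.87, 201.13)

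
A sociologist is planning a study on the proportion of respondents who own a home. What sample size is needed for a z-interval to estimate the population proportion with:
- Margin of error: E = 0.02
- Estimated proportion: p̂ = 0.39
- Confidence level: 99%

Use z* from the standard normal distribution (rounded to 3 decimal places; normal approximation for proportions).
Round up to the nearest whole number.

Using z* for proportion z-interval (normal approximation).

For 99% confidence, z* = 2.576 (from standard normal table)

Sample size formula for proportion z-interval: n = z*²p̂(1-p̂)/E²

n = 2.576² × 0.39 × 0.61 / 0.02²
  = 6.635776 × 0.2379 / 0.0004
  = 3946.6278

Round up to the nearest whole number: n = 3947

3947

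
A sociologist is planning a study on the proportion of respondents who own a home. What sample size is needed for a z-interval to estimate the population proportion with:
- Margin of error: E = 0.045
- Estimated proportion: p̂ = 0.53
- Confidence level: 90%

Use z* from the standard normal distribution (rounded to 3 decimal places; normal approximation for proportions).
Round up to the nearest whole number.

Using z* for proportion z-interval (normal approximation).

For 90% confidence, z* = 1.645 (from standard normal table)

Sample size formula for proportion z-interval: n = z*²p̂(1-p̂)/E²

n = 1.645² × 0.53 × 0.47 / 0.045²
  = 2.706025 × 0.2491 / 0.002025
  = 332.8745

Round up to the nearest whole number: n = 333

333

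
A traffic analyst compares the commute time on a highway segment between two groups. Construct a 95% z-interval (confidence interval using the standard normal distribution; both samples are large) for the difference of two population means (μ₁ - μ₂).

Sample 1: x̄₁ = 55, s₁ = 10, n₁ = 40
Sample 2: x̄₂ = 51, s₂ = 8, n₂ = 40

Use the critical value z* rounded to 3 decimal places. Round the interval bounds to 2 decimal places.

Both samples are large (n₁ = 40 ≥ 30, n₂ = 40 ≥ 30), so a z-interval for the difference of means applies.

Point estimate: x̄₁ - x̄₂ = 55 - 51 = 4

Standard error: SE = √(s₁²/n₁ + s₂²/n₂)
= √(10²/40 + 8²/40)
= √(2.500000 + 1.600000)
= 2.024846

For 95% confidence, z* = 1.96 (from standard normal table)
Margin of error: E = z* × SE = 1.96 × 2.024846 = 3.9687

Z-interval: (x̄₁ - x̄₂) ± E = 4 ± 3.9687 = (0.0313, 7.9687)

Rounded to 2 decimal places:

(0.03, 7.97)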